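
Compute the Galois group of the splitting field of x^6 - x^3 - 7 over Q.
The polynomial f is an irreducible sextic over Q, so G = Gal(f/Q) is one of the 16 transitive subgroups 6T1, ..., 6T16 of S_6. The discriminant of f is 871199469, which is not a perfect square, so G is not contained in A_6. The transitive groups of degree 6 not contained in A_6 are: C_6 (6T1, order 6), S_3 (6T2, order 6), D_6 (6T3, order 12), C_3 x S_3 (6T5, order 18), A_4 x C_2 (6T6, order 24), S_4 (6T8, order 24), S_3 x S_3 (6T9, order 36), S_4 x C_2 (6T11, order 48), (S_3 x S_3) : C_2 (6T13, order 72), PGL(2,5) (6T14, order 120), S_6 (6T16, order 720). By Dedekind's theorem, for a prime p not dividing disc(f) the degrees of the irreducible factors of f mod p form the cycle type of an element of G. Factoring f modulo the 16 such primes p <= 67 (skipping 3, 7, 29, which divide the discriminant), each new pattern first appears at: mod 2: f = (x^6 + x^3 + 1), pattern 6; mod 5: f = (x + 1)(x + 2)(x^2 + 3x + 4)(x^2 + 4x + 1), pattern 2+2+1+1; mod 13: f = (x + 2)(x + 5)(x + 6)(x^3 + 4), pattern 3+1+1+1; mod 19: f = (x^2 + 10x + 15)(x^2 + 13x + 13)(x^2 + 15x + 10), pattern 2+2+2; mod 67: f = (x^3 + 18)(x^3 + 48), pattern 3+3. No other pattern occurs in this range, so the set of observed cycle types is {6, 2+2+1+1, 3+1+1+1, 2+2+2, 3+3}. The candidates containing elements of all these cycle types are S_3 x S_3 (6T9) of order 36, (S_3 x S_3) : C_2 (6T13) of order 72, S_6 (6T16) of order 720; the others are excluded. The observed types are precisely the cycle types that occur in S_3 x S_3 (6T9) (apart from the identity). Each of the other remaining candidates has further cycle types, and by the Chebotarev density theorem the matching factorization patterns would occur for a proportion of primes equal to their share of the group: (S_3 x S_3) : C_2 (6T13) additionally contains elements of type 4+2, 3+2+1, 2+1+1+1+1 (36 of its 72 elements, about 50% of primes); S_6 (6T16) additionally contains elements of type 5+1, 4+2, 4+1+1, 3+2+1, 2+1+1+1+1 (459 of its 720 elements, about 64% of primes). None of the 16 primes tested shows any such pattern (for each of these groups the chance of that is below 10^-4), which rules them out. Hence G = S_3 x S_3 (6T9), of order 36.

S_3 x S_3 (also written G36-)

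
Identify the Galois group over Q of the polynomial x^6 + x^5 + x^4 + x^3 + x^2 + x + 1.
C_6 (also written C6)

The polynomial f is an irreducible sextic over Q, so G = Gal(f/Q) is one of the 16 transitive subgroups 6T1, ..., 6T16 of S_6. The discriminant of f is -16807, which is not a perfect square, so G is not contained in A_6. The transitive groups of degree 6 not contained in A_6 are: C_6 (6T1, order 6), S_3 (6T2, order 6), D_6 (6T3, order 12), C_3 x S_3 (6T5, order 18), A_4 x C_2 (6T6, order 24), S_4 (6T8, order 24), S_3 x S_3 (6T9, order 36), S_4 x C_2 (6T11, order 48), (S_3 x S_3) : C_2 (6T13, order 72), PGL(2,5) (6T14, order 120), S_6 (6T16, order 720). By Dedekind's theorem, for a prime p not dividing disc(f) the degrees of the irreducible factors of f mod p form the cycle type of an element of G. Factoring f modulo the 37 such primes p <= 163 (skipping 7, which divides the discriminant), each new pattern first appears at: mod 2: f = (x^3 + x + 1)(x^3 + x^2 + 1), pattern 3+3; mod 3: f = (x^6 + x^5 + x^4 + x^3 + x^2 + x + 1), pattern 6; mod 13: f = (x^2 + 3x + 1)(x^2 + 5x + 1)(x^2 + 6x + 1), pattern 2+2+2; mod 29: f = (x + 4)(x + 5)(x + 6)(x + 9)(x + 13)(x + 22), pattern 1+1+1+1+1+1. No other pattern occurs in this range, so the set of observed cycle types is {3+3, 6, 2+2+2, 1+1+1+1+1+1}. The candidates containing elements of all these cycle types are C_6 (6T1) of order 6, D_6 (6T3) of order 12, C_3 x S_3 (6T5) of order 18, A_4 x C_2 (6T6) of order 24, S_3 x S_3 (6T9) of order 36, S_4 x C_2 (6T11) of order 48, (S_3 x S_3) : C_2 (6T13) of order 72, PGL(2,5) (6T14) of order 120, S_6 (6T16) of order 720; the others are excluded. The observed types are precisely the cycle types that occur in C_6 (6T1). Each of the other remaining candidates has further cycle types, and by the Chebotarev density theorem the matching factorization patterns would occur for a proportion of primes equal to their share of the group: D_6 (6T3) additionally contains elements of type 2+2+1+1 (3 of its 12 elements, about 25% of primes); C_3 x S_3 (6T5) additionally contains elements of type 3+1+1+1 (4 of its 18 elements, about 22% of primes); A_4 x C_2 (6T6) additionally contains elements of type 2+2+1+1, 2+1+1+1+1 (6 of its 24 elements, about 25% of primes); S_3 x S_3 (6T9) additionally contains elements of type 3+1+1+1, 2+2+1+1 (13 of its 36 elements, about 36% of primes); S_4 x C_2 (6T11) additionally contains elements of type 4+2, 4+1+1, 2+2+1+1, 2+1+1+1+1 (24 of its 48 elements, about 50% of primes); (S_3 x S_3) : C_2 (6T13) additionally contains elements of type 4+2, 3+2+1, 3+1+1+1, 2+2+1+1, 2+1+1+1+1 (49 of its 72 elements, about 68% of primes); PGL(2,5) (6T14) additionally contains elements of type 5+1, 4+1+1, 2+2+1+1 (69 of its 120 elements, about 58% of primes); S_6 (6T16) additionally contains elements of type 5+1, 4+2, 4+1+1, 3+2+1, 3+1+1+1, 2+2+1+1, 2+1+1+1+1 (544 of its 720 elements, about 76% of primes). None of the 37 primes tested shows any such pattern (for each of these groups the chance of that is below 10^-4), which rules them out. Hence G = C_6 (6T1), of order 6.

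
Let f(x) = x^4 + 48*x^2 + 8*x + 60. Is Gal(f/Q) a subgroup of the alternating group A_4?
Yes

The polynomial is irreducible of degree 4 over Q. Its discriminant is 4087812096 = 63936^2, a perfect square. A Galois group lies in the alternating group exactly when the discriminant is a square in Q, so the Galois group (A_4) is contained in A_4.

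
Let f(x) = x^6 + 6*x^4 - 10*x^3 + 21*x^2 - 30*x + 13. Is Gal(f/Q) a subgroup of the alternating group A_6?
The polynomial is irreducible of degree 6 over Q. Its discriminant is -1024192512, which is not a perfect square. A Galois group lies in the alternating group exactly when the discriminant is a square in Q, so the Galois group (PGL(2,5)) is not contained in A_6.

No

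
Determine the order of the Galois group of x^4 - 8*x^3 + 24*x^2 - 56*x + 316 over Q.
12

The degree of the splitting field over Q equals the order of the Galois group, so first determine the group. The polynomial is an irreducible quartic over Q and its discriminant is 4087812096 = 63936^2, a perfect square, so the Galois group is contained in A_4. The resolvent cubic y^3 - 24*y^2 - 816*y + 6976 is irreducible over Q. An irreducible resolvent with square discriminant gives A_4. The Galois group A_4 (4T4) has order 12, so the splitting field has degree 12 over Q.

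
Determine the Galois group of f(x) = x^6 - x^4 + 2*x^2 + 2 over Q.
The polynomial f is an irreducible sextic over Q, so G = Gal(f/Q) is one of the 16 transitive subgroups 6T1, ..., 6T16 of S_6. The discriminant of f is -5120000, which is not a perfect square, so G is not contained in A_6. The transitive groups of degree 6 not contained in A_6 are: C_6 (6T1, order 6), S_3 (6T2, order 6), D_6 (6T3, order 12), C_3 x S_3 (6T5, order 18), A_4 x C_2 (6T6, order 24), S_4 (6T8, order 24), S_3 x S_3 (6T9, order 36), S_4 x C_2 (6T11, order 48), (S_3 x S_3) : C_2 (6T13, order 72), PGL(2,5) (6T14, order 120), S_6 (6T16, order 720). By Dedekind's theorem, for a prime p not dividing disc(f) the degrees of the irreducible factors of f mod p form the cycle type of an element of G. Factoring f modulo the 22 such primes p <= 89 (skipping 2, 5, which divide the discriminant), each new pattern first appears at: mod 3: f = (x^3 + x^2 + 2)(x^3 + 2x^2 + 1), pattern 3+3; mod 7: f = (x^2 + 2)(x^2 + x + 6)(x^2 + 6x + 6), pattern 2+2+2; mod 13: f = (x + 4)(x + 9)(x^4 + 2x^2 + 8), pattern 4+1+1; mod 43: f = (x + 12)(x + 31)(x^2 + 4)(x^2 + 10), pattern 2+2+1+1. No other pattern occurs in this range, so the set of observed cycle types is {3+3, 2+2+2, 4+1+1, 2+2+1+1}. The candidates containing elements of all these cycle types are S_4 (6T8) of order 24, S_4 x C_2 (6T11) of order 48, PGL(2,5) (6T14) of order 120, S_6 (6T16) of order 720; the others are excluded. The observed types are precisely the cycle types that occur in S_4 (6T8) (apart from the identity). Each of the other remaining candidates has further cycle types, and by the Chebotarev density theorem the matching factorization patterns would occur for a proportion of primes equal to their share of the group: S_4 x C_2 (6T11) additionally contains elements of type 6, 4+2, 2+1+1+1+1 (17 of its 48 elements, about 35% of primes); PGL(2,5) (6T14) additionally contains elements of type 6, 5+1 (44 of its 120 elements, about 37% of primes); S_6 (6T16) additionally contains elements of type 6, 5+1, 4+2, 3+2+1, 3+1+1+1, 2+1+1+1+1 (529 of its 720 elements, about 73% of primes). None of the 22 primes tested shows any such pattern (for each of these groups the chance of that is below 10^-4), which rules them out. Hence G = S_4 (6T8), of order 24.

S_4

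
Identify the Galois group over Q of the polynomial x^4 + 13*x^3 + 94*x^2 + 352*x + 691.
C_4 (order 4)

The polynomial is an irreducible quartic over Q and its discriminant is 236328125, which is not a perfect square, so the Galois group is not contained in A_4. The resolvent cubic y^3 - 94*y^2 + 1812*y + 19133 has exactly one rational root, so the Galois group is C_4 or D_4. The quartic becomes reducible over Q(sqrt(disc)), so the group is C_4.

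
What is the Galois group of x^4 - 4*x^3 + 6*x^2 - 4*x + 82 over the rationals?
V_4 (order 4)

The polynomial is an irreducible quartic over Q and its discriminant is 136048896 = 11664^2, a perfect square, so the Galois group is contained in A_4. The resolvent cubic y^3 - 6*y^2 - 312*y + 640 splits completely over Q, which gives the Klein four-group V_4.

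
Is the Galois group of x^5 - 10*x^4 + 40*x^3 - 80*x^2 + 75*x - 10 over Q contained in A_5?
Yes

The polynomial is irreducible of degree 5 over Q. Its discriminant is 64000000 = 8000^2, a perfect square. A Galois group lies in the alternating group exactly when the discriminant is a square in Q, so the Galois group (D_5) is contained in A_5.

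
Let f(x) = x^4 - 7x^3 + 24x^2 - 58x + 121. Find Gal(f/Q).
C_4 (order 4)

The polynomial is an irreducible quartic over Q and its discriminant is 66430125, which is not a perfect square, so the Galois group is not contained in A_4. The resolvent cubic y^3 - 24*y^2 - 78*y + 2323 has exactly one rational root, so the Galois group is C_4 or D_4. The quartic becomes reducible over Q(sqrt(disc)), so the group is C_4.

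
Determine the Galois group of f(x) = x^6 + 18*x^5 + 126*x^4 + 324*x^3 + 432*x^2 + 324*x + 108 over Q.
6T2: S_3

The polynomial f is an irreducible sextic over Q, so G = Gal(f/Q) is one of the 16 transitive subgroups 6T1, ..., 6T16 of S_6. The discriminant of f is -1071140167987200, which is not a perfect square, so G is not contained in A_6. The transitive groups of degree 6 not contained in A_6 are: C_6 (6T1, order 6), S_3 (6T2, order 6), D_6 (6T3, order 12), C_3 x S_3 (6T5, order 18), A_4 x C_2 (6T6, order 24), S_4 (6T8, order 24), S_3 x S_3 (6T9, order 36), S_4 x C_2 (6T11, order 48), (S_3 x S_3) : C_2 (6T13, order 72), PGL(2,5) (6T14, order 120), S_6 (6T16, order 720). By Dedekind's theorem, for a prime p not dividing disc(f) the degrees of the irreducible factors of f mod p form the cycle type of an element of G. Factoring f modulo the 23 such primes p <= 101 (skipping 2, 3, 5, which divide the discriminant), each new pattern first appears at: mod 7: f = (x^3 + x^2 + 6x + 5)(x^3 + 3x^2 + 5x + 2), pattern 3+3; mod 11: f = (x^2 + 2x + 2)(x^2 + 7x + 2)(x^2 + 9x + 5), pattern 2+2+2; mod 31: f = (x + 3)(x + 5)(x + 9)(x + 16)(x + 17)(x + 30), pattern 1+1+1+1+1+1. No other pattern occurs in this range, so the set of observed cycle types is {3+3, 2+2+2, 1+1+1+1+1+1}. The candidates containing elements of all these cycle types are C_6 (6T1) of order 6, S_3 (6T2) of order 6, D_6 (6T3) of order 12, C_3 x S_3 (6T5) of order 18, A_4 x C_2 (6T6) of order 24, S_4 (6T8) of order 24, S_3 x S_3 (6T9) of order 36, S_4 x C_2 (6T11) of order 48, (S_3 x S_3) : C_2 (6T13) of order 72, PGL(2,5) (6T14) of order 120, S_6 (6T16) of order 720; the others are excluded. The observed types are precisely the cycle types that occur in S_3 (6T2). Each of the other remaining candidates has further cycle types, and by the Chebotarev density theorem the matching factorization patterns would occur for a proportion of primes equal to their share of the group: C_6 (6T1) additionally contains elements of type 6 (2 of its 6 elements, about 33% of primes); D_6 (6T3) additionally contains elements of type 6, 2+2+1+1 (5 of its 12 elements, about 42% of primes); C_3 x S_3 (6T5) additionally contains elements of type 6, 3+1+1+1 (10 of its 18 elements, about 56% of primes); A_4 x C_2 (6T6) additionally contains elements of type 6, 2+2+1+1, 2+1+1+1+1 (14 of its 24 elements, about 58% of primes); S_4 (6T8) additionally contains elements of type 4+1+1, 2+2+1+1 (9 of its 24 elements, about 38% of primes); S_3 x S_3 (6T9) additionally contains elements of type 6, 3+1+1+1, 2+2+1+1 (25 of its 36 elements, about 69% of primes); S_4 x C_2 (6T11) additionally contains elements of type 6, 4+2, 4+1+1, 2+2+1+1, 2+1+1+1+1 (32 of its 48 elements, about 67% of primes); (S_3 x S_3) : C_2 (6T13) additionally contains elements of type 6, 4+2, 3+2+1, 3+1+1+1, 2+2+1+1, 2+1+1+1+1 (61 of its 72 elements, about 85% of primes); PGL(2,5) (6T14) additionally contains elements of type 6, 5+1, 4+1+1, 2+2+1+1 (89 of its 120 elements, about 74% of primes); S_6 (6T16) additionally contains elements of type 6, 5+1, 4+2, 4+1+1, 3+2+1, 3+1+1+1, 2+2+1+1, 2+1+1+1+1 (664 of its 720 elements, about 92% of primes). None of the 23 primes tested shows any such pattern (for each of these groups the chance of that is below 10^-4), which rules them out. Hence G = S_3 (6T2), of order 6.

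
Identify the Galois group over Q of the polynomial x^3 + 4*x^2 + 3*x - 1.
The polynomial is an irreducible cubic over Q and its discriminant is 49 = 7^2, a perfect square. For an irreducible cubic, a square discriminant forces the Galois group to be A_3, the cyclic group of order 3.

C_3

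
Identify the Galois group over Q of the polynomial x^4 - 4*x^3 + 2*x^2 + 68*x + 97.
The polynomial is an irreducible quartic over Q and its discriminant is 235929600 = 15360^2, a perfect square, so the Galois group is contained in A_4. The resolvent cubic y^3 - 2*y^2 - 660*y - 5400 splits completely over Q, which gives the Klein four-group V_4.

V_4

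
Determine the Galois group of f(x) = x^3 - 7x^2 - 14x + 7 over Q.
C_3, A_3

The polynomial is an irreducible cubic over Q and its discriminant is 41209 = 203^2, a perfect square. For an irreducible cubic, a square discriminant forces the Galois group to be A_3, the cyclic group of order 3.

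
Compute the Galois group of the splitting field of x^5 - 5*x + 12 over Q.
The polynomial f is an irreducible quintic over Q, so G = Gal(f/Q) is a transitive subgroup of S_5: one of C_5 (5T1, order 5), D_5 (5T2, order 10), F_20 (5T3, order 20), A_5 (5T4, order 60) or S_5 (5T5, order 120). The discriminant of f is 64000000 = 8000^2, a perfect square, so G is contained in A_5. The transitive groups of degree 5 contained in A_5 are: C_5 (5T1, order 5), D_5 (5T2, order 10), A_5 (5T4, order 60). By Dedekind's theorem, for a prime p not dividing disc(f) the degrees of the irreducible factors of f mod p form the cycle type of an element of G. Factoring f modulo the 23 such primes p <= 97 (skipping 2, 5, which divide the discriminant), each new pattern first appears at: mod 3: f = (x)(x^2 + x + 2)(x^2 + 2x + 2), pattern 2+2+1; mod 7: f = (x^5 + 2x + 5), pattern 5. No other pattern occurs in this range, so the set of observed cycle types is {2+2+1, 5}. The candidates containing elements of all these cycle types are D_5 (5T2) of order 10, A_5 (5T4) of order 60; the others are excluded. The observed types are precisely the cycle types that occur in D_5 (5T2) (apart from the identity). Each of the other remaining candidates has further cycle types, and by the Chebotarev density theorem the matching factorization patterns would occur for a proportion of primes equal to their share of the group: A_5 (5T4) additionally contains elements of type 3+1+1 (20 of its 60 elements, about 33% of primes). None of the 23 primes tested shows any such pattern (for each of these groups the chance of that is below 10^-4), which rules them out. Hence G = D_5 (5T2), of order 10.

D_5 (order 10)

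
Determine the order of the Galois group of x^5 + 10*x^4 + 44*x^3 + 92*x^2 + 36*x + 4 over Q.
The degree of the splitting field over Q equals the order of the Galois group, so first determine the group. The polynomial f is an irreducible quintic over Q, so G = Gal(f/Q) is a transitive subgroup of S_5: one of C_5 (5T1, order 5), D_5 (5T2, order 10), F_20 (5T3, order 20), A_5 (5T4, order 60) or S_5 (5T5, order 120). The discriminant of f is 581920000, which is not a perfect square, so G is not contained in A_5. The transitive groups of degree 5 not contained in A_5 are: F_20 (5T3, order 20), S_5 (5T5, order 120). By Dedekind's theorem, for a prime p not dividing disc(f) the degrees of the irreducible factors of f mod p form the cycle type of an element of G. Factoring f modulo the 4 such primes p <= 13 (skipping 2, 5, which divide the discriminant), each new pattern first appears at: mod 3: f = (x^5 + x^4 + 2x^3 + 2x^2 + 1), pattern 5; mod 11: f = (x + 10)(x^4 + 4x + 7), pattern 4+1; mod 13: f = (x + 4)(x + 11)(x^3 + 8x^2 + 10x + 6), pattern 3+1+1. No other pattern occurs in this range, so the set of observed cycle types is {5, 4+1, 3+1+1}. Among the candidates above, the only group containing elements of all these cycle types is S_5 (5T5) — F_20 (5T3) lacks at least one of them. Hence G = S_5 (5T5), of order 120. The Galois group S_5 (5T5) has order 120, so the splitting field has degree 120 over Q.

120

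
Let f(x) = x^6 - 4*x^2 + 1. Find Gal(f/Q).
The polynomial f is an irreducible sextic over Q, so G = Gal(f/Q) is one of the 16 transitive subgroups 6T1, ..., 6T16 of S_6. The discriminant of f is -3356224, which is not a perfect square, so G is not contained in A_6. The transitive groups of degree 6 not contained in A_6 are: C_6 (6T1, order 6), S_3 (6T2, order 6), D_6 (6T3, order 12), C_3 x S_3 (6T5, order 18), A_4 x C_2 (6T6, order 24), S_4 (6T8, order 24), S_3 x S_3 (6T9, order 36), S_4 x C_2 (6T11, order 48), (S_3 x S_3) : C_2 (6T13, order 72), PGL(2,5) (6T14, order 120), S_6 (6T16, order 720). By Dedekind's theorem, for a prime p not dividing disc(f) the degrees of the irreducible factors of f mod p form the cycle type of an element of G. Factoring f modulo the 67 such primes p <= 347 (skipping 2, 229, which divide the discriminant), each new pattern first appears at: mod 3: f = (x^6 + 2x^2 + 1), pattern 6; mod 5: f = (x^3 + 2x^2 + 2x + 2)(x^3 + 3x^2 + 2x + 3), pattern 3+3; mod 7: f = (x + 2)(x + 5)(x^4 + 4x^2 + 5), pattern 4+1+1; mod 13: f = (x^2 + 5)(x^4 + 8x^2 + 8), pattern 4+2; mod 23: f = (x^2 + 12)(x^2 + 5x + 18)(x^2 + 18x + 18), pattern 2+2+2; mod 29: f = (x + 10)(x + 19)(x^2 + x + 7)(x^2 + 28x + 7), pattern 2+2+1+1; mod 193: f = (x + 6)(x + 44)(x + 94)(x + 99)(x + 149)(x + 187), pattern 1+1+1+1+1+1; mod 347: f = (x + 3)(x + 151)(x + 196)(x + 344)(x^2 + 255), pattern 2+1+1+1+1. No other pattern occurs in this range, so the set of observed cycle types is {6, 3+3, 4+1+1, 4+2, 2+2+2, 2+2+1+1, 1+1+1+1+1+1, 2+1+1+1+1}. The candidates containing elements of all these cycle types are S_4 x C_2 (6T11) of order 48, S_6 (6T16) of order 720; the others are excluded. The observed types are precisely the cycle types that occur in S_4 x C_2 (6T11). Each of the other remaining candidates has further cycle types, and by the Chebotarev density theorem the matching factorization patterns would occur for a proportion of primes equal to their share of the group: S_6 (6T16) additionally contains elements of type 5+1, 3+2+1, 3+1+1+1 (304 of its 720 elements, about 42% of primes). None of the 67 primes tested shows any such pattern (for each of these groups the chance of that is below 10^-4), which rules them out. Hence G = S_4 x C_2 (6T11), of order 48.

S_4 x C_2 (also written S4xC2)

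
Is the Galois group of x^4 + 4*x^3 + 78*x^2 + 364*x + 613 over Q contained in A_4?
The polynomial is irreducible of degree 4 over Q. Its discriminant is 106662334464 = 326592^2, a perfect square. A Galois group lies in the alternating group exactly when the discriminant is a square in Q, so the Galois group (A_4) is contained in A_4.

Yes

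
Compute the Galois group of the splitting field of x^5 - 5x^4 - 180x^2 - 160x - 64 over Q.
D_5 (also written D5)

The polynomial f is an irreducible quintic over Q, so G = Gal(f/Q) is a transitive subgroup of S_5: one of C_5 (5T1, order 5), D_5 (5T2, order 10), F_20 (5T3, order 20), A_5 (5T4, order 60) or S_5 (5T5, order 120). The discriminant of f is 681836544000000 = 26112000^2, a perfect square, so G is contained in A_5. The transitive groups of degree 5 contained in A_5 are: C_5 (5T1, order 5), D_5 (5T2, order 10), A_5 (5T4, order 60). By Dedekind's theorem, for a prime p not dividing disc(f) the degrees of the irreducible factors of f mod p form the cycle type of an element of G. Factoring f modulo the 23 such primes p <= 103 (skipping 2, 3, 5, 17, which divide the discriminant), each new pattern first appears at: mod 7: f = (x^5 + 2x^4 + 2x^2 + x + 6), pattern 5; mod 29: f = (x + 16)(x^2 + 15x + 22)(x^2 + 22x + 13), pattern 2+2+1. No other pattern occurs in this range, so the set of observed cycle types is {5, 2+2+1}. The candidates containing elements of all these cycle types are D_5 (5T2) of order 10, A_5 (5T4) of order 60; the others are excluded. The observed types are precisely the cycle types that occur in D_5 (5T2) (apart from the identity). Each of the other remaining candidates has further cycle types, and by the Chebotarev density theorem the matching factorization patterns would occur for a proportion of primes equal to their share of the group: A_5 (5T4) additionally contains elements of type 3+1+1 (20 of its 60 elements, about 33% of primes). None of the 23 primes tested shows any such pattern (for each of these groups the chance of that is below 10^-4), which rules them out. Hence G = D_5 (5T2), of order 10.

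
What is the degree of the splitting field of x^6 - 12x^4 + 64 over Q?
24

The degree of the splitting field over Q equals the order of the Galois group, so first determine the group. The polynomial f is an irreducible sextic over Q, so G = Gal(f/Q) is one of the 16 transitive subgroups 6T1, ..., 6T16 of S_6. The discriminant of f is -450868486864896, which is not a perfect square, so G is not contained in A_6. The transitive groups of degree 6 not contained in A_6 are: C_6 (6T1, order 6), S_3 (6T2, order 6), D_6 (6T3, order 12), C_3 x S_3 (6T5, order 18), A_4 x C_2 (6T6, order 24), S_4 (6T8, order 24), S_3 x S_3 (6T9, order 36), S_4 x C_2 (6T11, order 48), (S_3 x S_3) : C_2 (6T13, order 72), PGL(2,5) (6T14, order 120), S_6 (6T16, order 720). By Dedekind's theorem, for a prime p not dividing disc(f) the degrees of the irreducible factors of f mod p form the cycle type of an element of G. Factoring f modulo the 33 such primes p <= 149 (skipping 2, 3, which divide the discriminant), each new pattern first appears at: mod 5: f = (x^3 + 2x^2 + x + 4)(x^3 + 3x^2 + x + 1), pattern 3+3; mod 7: f = (x^6 + 2x^4 + 1), pattern 6; mod 17: f = (x + 4)(x + 13)(x^2 + 7)(x^2 + 14), pattern 2+2+1+1; mod 19: f = (x + 5)(x + 7)(x + 12)(x + 14)(x^2 + 5), pattern 2+1+1+1+1; mod 71: f = (x^2 + 3)(x^2 + 18)(x^2 + 38), pattern 2+2+2. No other pattern occurs in this range, so the set of observed cycle types is {3+3, 6, 2+2+1+1, 2+1+1+1+1, 2+2+2}. The candidates containing elements of all these cycle types are A_4 x C_2 (6T6) of order 24, S_4 x C_2 (6T11) of order 48, (S_3 x S_3) : C_2 (6T13) of order 72, S_6 (6T16) of order 720; the others are excluded. The observed types are precisely the cycle types that occur in A_4 x C_2 (6T6) (apart from the identity). Each of the other remaining candidates has further cycle types, and by the Chebotarev density theorem the matching factorization patterns would occur for a proportion of primes equal to their share of the group: S_4 x C_2 (6T11) additionally contains elements of type 4+2, 4+1+1 (12 of its 48 elements, about 25% of primes); (S_3 x S_3) : C_2 (6T13) additionally contains elements of type 4+2, 3+2+1, 3+1+1+1 (34 of its 72 elements, about 47% of primes); S_6 (6T16) additionally contains elements of type 5+1, 4+2, 4+1+1, 3+2+1, 3+1+1+1 (484 of its 720 elements, about 67% of primes). None of the 33 primes tested shows any such pattern (for each of these groups the chance of that is below 10^-4), which rules them out. Hence G = A_4 x C_2 (6T6), of order 24. The Galois group A_4 x C_2 (6T6) has order 24, so the splitting field has degree 24 over Q.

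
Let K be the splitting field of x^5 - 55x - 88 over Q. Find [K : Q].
60

The degree of the splitting field over Q equals the order of the Galois group, so first determine the group. The polynomial f is an irreducible quintic over Q, so G = Gal(f/Q) is a transitive subgroup of S_5: one of C_5 (5T1, order 5), D_5 (5T2, order 10), F_20 (5T3, order 20), A_5 (5T4, order 60) or S_5 (5T5, order 120). The discriminant of f is 58564000000 = 242000^2, a perfect square, so G is contained in A_5. The transitive groups of degree 5 contained in A_5 are: C_5 (5T1, order 5), D_5 (5T2, order 10), A_5 (5T4, order 60). By Dedekind's theorem, for a prime p not dividing disc(f) the degrees of the irreducible factors of f mod p form the cycle type of an element of G. Factoring f modulo the 3 such primes p <= 13 (skipping 2, 5, 11, which divide the discriminant), each new pattern first appears at: mod 3: f = (x^5 + 2x + 2), pattern 5; mod 13: f = (x + 5)(x + 7)(x^3 + x^2 + 5x + 9), pattern 3+1+1. No other pattern occurs in this range, so the set of observed cycle types is {5, 3+1+1}. Among the candidates above, the only group containing elements of all these cycle types is A_5 (5T4) — each of C_5 (5T1), D_5 (5T2) lacks at least one of them. Hence G = A_5 (5T4), of order 60. The Galois group A_5 (5T4) has order 60, so the splitting field has degree 60 over Q.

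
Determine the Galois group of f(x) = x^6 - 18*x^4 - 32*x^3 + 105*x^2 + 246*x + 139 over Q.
PGL(2,5) (order 120)

The polynomial f is an irreducible sextic over Q, so G = Gal(f/Q) is one of the 16 transitive subgroups 6T1, ..., 6T16 of S_6. The discriminant of f is -391955289743808, which is not a perfect square, so G is not contained in A_6. The transitive groups of degree 6 not contained in A_6 are: C_6 (6T1, order 6), S_3 (6T2, order 6), D_6 (6T3, order 12), C_3 x S_3 (6T5, order 18), A_4 x C_2 (6T6, order 24), S_4 (6T8, order 24), S_3 x S_3 (6T9, order 36), S_4 x C_2 (6T11, order 48), (S_3 x S_3) : C_2 (6T13, order 72), PGL(2,5) (6T14, order 120), S_6 (6T16, order 720). By Dedekind's theorem, for a prime p not dividing disc(f) the degrees of the irreducible factors of f mod p form the cycle type of an element of G. Factoring f modulo the 21 such primes p <= 89 (skipping 2, 3, 7, which divide the discriminant), each new pattern first appears at: mod 5: f = (x^6 + 2x^4 + 3x^3 + x + 4), pattern 6; mod 11: f = (x + 2)(x^5 + 9x^4 + 8x^3 + 7x^2 + 3x + 9), pattern 5+1; mod 13: f = (x + 1)(x + 3)(x^4 + 9x^3 + 8x^2 + 3), pattern 4+1+1; mod 23: f = (x + 6)(x + 8)(x^2 + 10x + 15)(x^2 + 22x + 10), pattern 2+2+1+1; mod 43: f = (x^3 + 17x^2 + 22x + 16)(x^3 + 26x^2 + 34x + 6), pattern 3+3; mod 61: f = (x^2 + 27x + 43)(x^2 + 46x + 17)(x^2 + 49x + 44), pattern 2+2+2. No other pattern occurs in this range, so the set of observed cycle types is {6, 5+1, 4+1+1, 2+2+1+1, 3+3, 2+2+2}. The candidates containing elements of all these cycle types are PGL(2,5) (6T14) of order 120, S_6 (6T16) of order 720; the others are excluded. The observed types are precisely the cycle types that occur in PGL(2,5) (6T14) (apart from the identity). Each of the other remaining candidates has further cycle types, and by the Chebotarev density theorem the matching factorization patterns would occur for a proportion of primes equal to their share of the group: S_6 (6T16) additionally contains elements of type 4+2, 3+2+1, 3+1+1+1, 2+1+1+1+1 (265 of its 720 elements, about 37% of primes). None of the 21 primes tested shows any such pattern (for each of these groups the chance of that is below 10^-4), which rules them out. Hence G = PGL(2,5) (6T14), of order 120.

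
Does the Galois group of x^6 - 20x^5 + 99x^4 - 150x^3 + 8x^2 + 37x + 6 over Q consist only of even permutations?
Yes

The polynomial is irreducible of degree 6 over Q. Its discriminant is 1770264843169 = 1330513^2, a perfect square. A Galois group lies in the alternating group exactly when the discriminant is a square in Q, so the Galois group (PSL(2,5)) is contained in A_6.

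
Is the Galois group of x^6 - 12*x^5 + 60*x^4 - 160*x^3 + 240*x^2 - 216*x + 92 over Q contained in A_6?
The polynomial is irreducible of degree 6 over Q. Its discriminant is 746496000000 = 864000^2, a perfect square. A Galois group lies in the alternating group exactly when the discriminant is a square in Q, so the Galois group (A_6) is contained in A_6.

Yes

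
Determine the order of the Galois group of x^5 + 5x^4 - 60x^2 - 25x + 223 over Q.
10

The degree of the splitting field over Q equals the order of the Galois group, so first determine the group. The polynomial f is an irreducible quintic over Q, so G = Gal(f/Q) is a transitive subgroup of S_5: one of C_5 (5T1, order 5), D_5 (5T2, order 10), F_20 (5T3, order 20), A_5 (5T4, order 60) or S_5 (5T5, order 120). The discriminant of f is 1327104000000 = 1152000^2, a perfect square, so G is contained in A_5. The transitive groups of degree 5 contained in A_5 are: C_5 (5T1, order 5), D_5 (5T2, order 10), A_5 (5T4, order 60). By Dedekind's theorem, for a prime p not dividing disc(f) the degrees of the irreducible factors of f mod p form the cycle type of an element of G. Factoring f modulo the 23 such primes p <= 101 (skipping 2, 3, 5, which divide the discriminant), each new pattern first appears at: mod 7: f = (x^5 + 5x^4 + 3x^2 + 3x + 6), pattern 5; mod 17: f = (x + 7)(x^2 + 3x + 3)(x^2 + 12x + 9), pattern 2+2+1. No other pattern occurs in this range, so the set of observed cycle types is {5, 2+2+1}. The candidates containing elements of all these cycle types are D_5 (5T2) of order 10, A_5 (5T4) of order 60; the others are excluded. The observed types are precisely the cycle types that occur in D_5 (5T2) (apart from the identity). Each of the other remaining candidates has further cycle types, and by the Chebotarev density theorem the matching factorization patterns would occur for a proportion of primes equal to their share of the group: A_5 (5T4) additionally contains elements of type 3+1+1 (20 of its 60 elements, about 33% of primes). None of the 23 primes tested shows any such pattern (for each of these groups the chance of that is below 10^-4), which rules them out. Hence G = D_5 (5T2), of order 10. The Galois group D_5 (5T2) has order 10, so the splitting field has degree 10 over Q.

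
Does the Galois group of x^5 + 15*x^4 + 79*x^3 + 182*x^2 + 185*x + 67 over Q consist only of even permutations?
Yes

The polynomial is irreducible of degree 5 over Q. Its discriminant is 7745089 = 2783^2, a perfect square. A Galois group lies in the alternating group exactly when the discriminant is a square in Q, so the Galois group (C_5) is contained in A_5.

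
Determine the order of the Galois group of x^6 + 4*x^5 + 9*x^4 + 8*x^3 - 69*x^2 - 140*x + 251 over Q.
The degree of the splitting field over Q equals the order of the Galois group, so first determine the group. The polynomial f is an irreducible sextic over Q, so G = Gal(f/Q) is one of the 16 transitive subgroups 6T1, ..., 6T16 of S_6. The discriminant of f is 564385546240000 = 23756800^2, a perfect square, so G is contained in A_6. The transitive groups of degree 6 contained in A_6 are: A_4 (6T4, order 12), S_4 (6T7, order 24), (C_3 x C_3) : C_4 (6T10, order 36), PSL(2,5) (6T12, order 60), A_6 (6T15, order 360). By Dedekind's theorem, for a prime p not dividing disc(f) the degrees of the irreducible factors of f mod p form the cycle type of an element of G. Factoring f modulo the 19 such primes p <= 79 (skipping 2, 5, 29, which divide the discriminant), each new pattern first appears at: mod 3: f = (x^2 + 2x + 2)(x^4 + 2x^3 + x + 1), pattern 4+2; mod 11: f = (x^3 + 6x^2 + 8x + 10)(x^3 + 9x^2 + 2x + 2), pattern 3+3; mod 19: f = (x + 15)(x + 17)(x^2 + 13x + 13)(x^2 + 16x + 11), pattern 2+2+1+1; mod 61: f = (x + 6)(x + 39)(x + 53)(x^3 + 28x^2 + 14x + 10), pattern 3+1+1+1. No other pattern occurs in this range, so the set of observed cycle types is {4+2, 3+3, 2+2+1+1, 3+1+1+1}. The candidates containing elements of all these cycle types are (C_3 x C_3) : C_4 (6T10) of order 36, A_6 (6T15) of order 360; the others are excluded. The observed types are precisely the cycle types that occur in (C_3 x C_3) : C_4 (6T10) (apart from the identity). Each of the other remaining candidates has further cycle types, and by the Chebotarev density theorem the matching factorization patterns would occur for a proportion of primes equal to their share of the group: A_6 (6T15) additionally contains elements of type 5+1 (144 of its 360 elements, about 40% of primes). None of the 19 primes tested shows any such pattern (for each of these groups the chance of that is below 10^-4), which rules them out. Hence G = (C_3 x C_3) : C_4 (6T10), of order 36. The Galois group (C_3 x C_3) : C_4 (6T10) has order 36, so the splitting field has degree 36 over Q.

36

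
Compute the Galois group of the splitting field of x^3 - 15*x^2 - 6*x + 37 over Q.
C_3 (also written C3)

The polynomial is an irreducible cubic over Q and its discriminant is 531441 = 729^2, a perfect square. For an irreducible cubic, a square discriminant forces the Galois group to be A_3, the cyclic group of order 3.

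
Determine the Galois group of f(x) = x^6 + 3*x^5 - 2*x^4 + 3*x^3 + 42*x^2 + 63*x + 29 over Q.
The polynomial f is an irreducible sextic over Q, so G = Gal(f/Q) is one of the 16 transitive subgroups 6T1, ..., 6T16 of S_6. The discriminant of f is 54786284800, which is not a perfect square, so G is not contained in A_6. The transitive groups of degree 6 not contained in A_6 are: C_6 (6T1, order 6), S_3 (6T2, order 6), D_6 (6T3, order 12), C_3 x S_3 (6T5, order 18), A_4 x C_2 (6T6, order 24), S_4 (6T8, order 24), S_3 x S_3 (6T9, order 36), S_4 x C_2 (6T11, order 48), (S_3 x S_3) : C_2 (6T13, order 72), PGL(2,5) (6T14, order 120), S_6 (6T16, order 720). By Dedekind's theorem, for a prime p not dividing disc(f) the degrees of the irreducible factors of f mod p form the cycle type of an element of G. Factoring f modulo the 22 such primes p <= 101 (skipping 2, 5, 13, 37, which divide the discriminant), each new pattern first appears at: mod 3: f = (x^3 + x^2 + x + 2)(x^3 + 2x^2 + x + 1), pattern 3+3; mod 17: f = (x + 2)(x + 5)(x^4 + 13x^3 + 16x^2 + 16x + 8), pattern 4+1+1; mod 31: f = (x^2 + 9)(x^2 + 9x + 15)(x^2 + 25x + 28), pattern 2+2+2; mod 67: f = (x + 17)(x + 26)(x^2 + 37x + 57)(x^2 + 57x + 48), pattern 2+2+1+1. No other pattern occurs in this range, so the set of observed cycle types is {3+3, 4+1+1, 2+2+2, 2+2+1+1}. The candidates containing elements of all these cycle types are S_4 (6T8) of order 24, S_4 x C_2 (6T11) of order 48, PGL(2,5) (6T14) of order 120, S_6 (6T16) of order 720; the others are excluded. The observed types are precisely the cycle types that occur in S_4 (6T8) (apart from the identity). Each of the other remaining candidates has further cycle types, and by the Chebotarev density theorem the matching factorization patterns would occur for a proportion of primes equal to their share of the group: S_4 x C_2 (6T11) additionally contains elements of type 6, 4+2, 2+1+1+1+1 (17 of its 48 elements, about 35% of primes); PGL(2,5) (6T14) additionally contains elements of type 6, 5+1 (44 of its 120 elements, about 37% of primes); S_6 (6T16) additionally contains elements of type 6, 5+1, 4+2, 3+2+1, 3+1+1+1, 2+1+1+1+1 (529 of its 720 elements, about 73% of primes). None of the 22 primes tested shows any such pattern (for each of these groups the chance of that is below 10^-4), which rules them out. Hence G = S_4 (6T8), of order 24.

S_4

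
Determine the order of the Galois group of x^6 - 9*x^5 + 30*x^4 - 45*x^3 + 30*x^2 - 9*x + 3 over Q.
The degree of the splitting field over Q equals the order of the Galois group, so first determine the group. The polynomial f is an irreducible sextic over Q, so G = Gal(f/Q) is one of the 16 transitive subgroups 6T1, ..., 6T16 of S_6. The discriminant of f is -34992, which is not a perfect square, so G is not contained in A_6. The transitive groups of degree 6 not contained in A_6 are: C_6 (6T1, order 6), S_3 (6T2, order 6), D_6 (6T3, order 12), C_3 x S_3 (6T5, order 18), A_4 x C_2 (6T6, order 24), S_4 (6T8, order 24), S_3 x S_3 (6T9, order 36), S_4 x C_2 (6T11, order 48), (S_3 x S_3) : C_2 (6T13, order 72), PGL(2,5) (6T14, order 120), S_6 (6T16, order 720). By Dedekind's theorem, for a prime p not dividing disc(f) the degrees of the irreducible factors of f mod p form the cycle type of an element of G. Factoring f modulo the 23 such primes p <= 97 (skipping 2, 3, which divide the discriminant), each new pattern first appears at: mod 5: f = (x^2 + 2)(x^2 + 2x + 4)(x^2 + 4x + 1), pattern 2+2+2; mod 7: f = (x^3 + 5x + 2)(x^3 + 5x^2 + 4x + 5), pattern 3+3; mod 31: f = (x + 2)(x + 6)(x + 8)(x + 20)(x + 22)(x + 26), pattern 1+1+1+1+1+1. No other pattern occurs in this range, so the set of observed cycle types is {2+2+2, 3+3, 1+1+1+1+1+1}. The candidates containing elements of all these cycle types are C_6 (6T1) of order 6, S_3 (6T2) of order 6, D_6 (6T3) of order 12, C_3 x S_3 (6T5) of order 18, A_4 x C_2 (6T6) of order 24, S_4 (6T8) of order 24, S_3 x S_3 (6T9) of order 36, S_4 x C_2 (6T11) of order 48, (S_3 x S_3) : C_2 (6T13) of order 72, PGL(2,5) (6T14) of order 120, S_6 (6T16) of order 720; the others are excluded. The observed types are precisely the cycle types that occur in S_3 (6T2). Each of the other remaining candidates has further cycle types, and by the Chebotarev density theorem the matching factorization patterns would occur for a proportion of primes equal to their share of the group: C_6 (6T1) additionally contains elements of type 6 (2 of its 6 elements, about 33% of primes); D_6 (6T3) additionally contains elements of type 6, 2+2+1+1 (5 of its 12 elements, about 42% of primes); C_3 x S_3 (6T5) additionally contains elements of type 6, 3+1+1+1 (10 of its 18 elements, about 56% of primes); A_4 x C_2 (6T6) additionally contains elements of type 6, 2+2+1+1, 2+1+1+1+1 (14 of its 24 elements, about 58% of primes); S_4 (6T8) additionally contains elements of type 4+1+1, 2+2+1+1 (9 of its 24 elements, about 38% of primes); S_3 x S_3 (6T9) additionally contains elements of type 6, 3+1+1+1, 2+2+1+1 (25 of its 36 elements, about 69% of primes); S_4 x C_2 (6T11) additionally contains elements of type 6, 4+2, 4+1+1, 2+2+1+1, 2+1+1+1+1 (32 of its 48 elements, about 67% of primes); (S_3 x S_3) : C_2 (6T13) additionally contains elements of type 6, 4+2, 3+2+1, 3+1+1+1, 2+2+1+1, 2+1+1+1+1 (61 of its 72 elements, about 85% of primes); PGL(2,5) (6T14) additionally contains elements of type 6, 5+1, 4+1+1, 2+2+1+1 (89 of its 120 elements, about 74% of primes); S_6 (6T16) additionally contains elements of type 6, 5+1, 4+2, 4+1+1, 3+2+1, 3+1+1+1, 2+2+1+1, 2+1+1+1+1 (664 of its 720 elements, about 92% of primes). None of the 23 primes tested shows any such pattern (for each of these groups the chance of that is below 10^-4), which rules them out. Hence G = S_3 (6T2), of order 6. The Galois group S_3 (6T2) has order 6, so the splitting field has degree 6 over Q.

6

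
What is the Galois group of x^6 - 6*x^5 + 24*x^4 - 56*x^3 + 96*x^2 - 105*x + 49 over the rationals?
The polynomial f is an irreducible sextic over Q, so G = Gal(f/Q) is one of the 16 transitive subgroups 6T1, ..., 6T16 of S_6. The discriminant of f is -68755887963, which is not a perfect square, so G is not contained in A_6. The transitive groups of degree 6 not contained in A_6 are: C_6 (6T1, order 6), S_3 (6T2, order 6), D_6 (6T3, order 12), C_3 x S_3 (6T5, order 18), A_4 x C_2 (6T6, order 24), S_4 (6T8, order 24), S_3 x S_3 (6T9, order 36), S_4 x C_2 (6T11, order 48), (S_3 x S_3) : C_2 (6T13, order 72), PGL(2,5) (6T14, order 120), S_6 (6T16, order 720). By Dedekind's theorem, for a prime p not dividing disc(f) the degrees of the irreducible factors of f mod p form the cycle type of an element of G. Factoring f modulo the 33 such primes p <= 151 (skipping 3, 7, 89, which divide the discriminant), each new pattern first appears at: mod 2: f = (x^6 + x + 1), pattern 6; mod 13: f = (x + 6)(x + 8)(x + 9)(x^3 + 10x^2 + 10x + 12), pattern 3+1+1+1; mod 17: f = (x^2 + 9x + 6)(x^2 + 9x + 11)(x^2 + 10x + 1), pattern 2+2+2; mod 19: f = (x^3 + 16x^2 + 4x + 13)(x^3 + 16x^2 + 11x + 14), pattern 3+3; mod 73: f = (x + 4)(x + 5)(x + 18)(x + 29)(x + 36)(x + 48), pattern 1+1+1+1+1+1. No other pattern occurs in this range, so the set of observed cycle types is {6, 3+1+1+1, 2+2+2, 3+3, 1+1+1+1+1+1}. The candidates containing elements of all these cycle types are C_3 x S_3 (6T5) of order 18, S_3 x S_3 (6T9) of order 36, (S_3 x S_3) : C_2 (6T13) of order 72, S_6 (6T16) of order 720; the others are excluded. The observed types are precisely the cycle types that occur in C_3 x S_3 (6T5). Each of the other remaining candidates has further cycle types, and by the Chebotarev density theorem the matching factorization patterns would occur for a proportion of primes equal to their share of the group: S_3 x S_3 (6T9) additionally contains elements of type 2+2+1+1 (9 of its 36 elements, about 25% of primes); (S_3 x S_3) : C_2 (6T13) additionally contains elements of type 4+2, 3+2+1, 2+2+1+1, 2+1+1+1+1 (45 of its 72 elements, about 62% of primes); S_6 (6T16) additionally contains elements of type 5+1, 4+2, 4+1+1, 3+2+1, 2+2+1+1, 2+1+1+1+1 (504 of its 720 elements, about 70% of primes). None of the 33 primes tested shows any such pattern (for each of these groups the chance of that is below 10^-4), which rules them out. Hence G = C_3 x S_3 (6T5), of order 18.

C_3 x S_3 (order 18)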